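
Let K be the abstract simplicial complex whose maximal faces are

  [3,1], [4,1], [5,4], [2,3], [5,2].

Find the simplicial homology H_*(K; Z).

K has 5 vertices, 5 edges.
rank ∂_0 = 0, rank ∂_1 = 4 ⇒ b_0 = 5 − 0 − 4 = 1; all invariant factors of ∂_1 are 1 so no torsion. So H_0 = Z.
rank ∂_1 = 4, rank ∂_2 = 0 ⇒ b_1 = 5 − 4 − 0 = 1. So H_1 = Z.

H_0 = Z,  H_1 = Z.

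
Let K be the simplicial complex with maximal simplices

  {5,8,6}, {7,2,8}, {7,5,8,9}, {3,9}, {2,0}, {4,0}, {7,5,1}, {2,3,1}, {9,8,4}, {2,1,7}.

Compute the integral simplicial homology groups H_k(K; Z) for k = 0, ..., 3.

Fix the vertex order 0 < 1 < 2 < 3 < 4 < 5 < 6 < 7 < 8 < 9 and write every simplex with vertices in increasing order. Then dim K = 3 and the simplices of K are:

  0-simplices (10): [0], [1], [2], [3], [4], [5], [6], [7], [8], [9]
  1-simplices (20): [0,2], [0,4], [1,2], [1,3], [1,5], [1,7], [2,3], [2,7], [2,8], [3,9], [4,8], [4,9], [5,6], [5,7], [5,8], [5,9], [6,8], [7,8], [7,9], [8,9]
  2-simplices (10): [1,2,3], [1,2,7], [1,5,7], [2,7,8], [4,8,9], [5,6,8], [5,7,8], [5,7,9], [5,8,9], [7,8,9]
  3-simplices (1): [5,7,8,9]

giving chain groups C_0 ≅ Z^10, C_1 ≅ Z^20, C_2 ≅ Z^10, C_3 ≅ Z^1.

Boundary ∂_1: C_1 → C_0 maps an edge to its endpoints' difference, ∂[p,q] = q − p. For instance
  ∂[6,8] = [8] − [6].
As a 10×20 matrix over Z this has rank 9, with invariant factors (1,1,1,1,1,1,1,1,1).

∂_2: C_2 → C_1 maps a triangle to the signed sum of its edges. For instance
  ∂[5,7,9] = [7,9] − [5,9] + [5,7],
  ∂[5,7,8] = [7,8] − [5,8] + [5,7].
The 20×10 boundary matrix has rank 9 and Smith normal form diag(1,1,1,1,1,1,1,1,1).

Boundary ∂_3: C_3 → C_2 sends each 3-simplex σ to the alternating sum Σ_i (−1)^i (σ with its i-th vertex removed). For instance
  ∂[5,7,8,9] = [7,8,9] − [5,8,9] + [5,7,9] − [5,7,8].
As a 10×1 matrix over Z this has rank 1, with invariant factors (1).

Computing H_k = (kernel of ∂_k) / (image of ∂_{k+1}):

  H_0: rank C_0 − rank ∂_1 = 10 − 9 = 1, and the invariant factors of ∂_1 are all 1, so H_0 = Z.
  H_1: rank ker ∂_1 − rank ∂_2 = (20 − 9) − 9 = 2, and the invariant factors of ∂_2 are all 1, so H_1 = Z^2.
  H_2: rank ker ∂_2 − rank ∂_3 = (10 − 9) − 1 = 0, and the invariant factors of ∂_3 are all 1, so H_2 = 0.
  H_3: rank ker ∂_3 − rank ∂_4 = (1 − 1) − 0 = 0, and there is no ∂_4, so H_3 = 0.

H_0 = Z,  H_1 = Z^2,  H_2 = 0,  H_3 = 0.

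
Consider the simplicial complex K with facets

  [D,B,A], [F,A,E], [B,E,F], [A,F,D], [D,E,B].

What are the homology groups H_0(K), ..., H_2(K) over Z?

Fix the vertex order A < B < D < E < F and write every simplex with vertices in increasing order. Then dim K = 2 and the simplices of K are:

  0-simplices (5): A, B, D, E, F
  1-simplices (10): AB, AD, AE, AF, BD, BE, BF, DE, DF, EF
  2-simplices (5): ABD, ADF, AEF, BDE, BEF

so the chain groups are C_0 ≅ Z^5, C_1 ≅ Z^10, C_2 ≅ Z^5.

The boundary map ∂_1: C_1 → C_0 is given by ∂[p,q] = [q] − [p]. For instance
  ∂AD = D − A.
The resulting 5×10 matrix has rank 4, and its Smith normal form has invariant factors (1,1,1,1).

Boundary ∂_2: C_2 → C_1 acts by ∂[p,q,r] = [q,r] − [p,r] + [p,q]. For instance
  ∂BEF = EF − BF + BE,
  ∂ADF = DF − AF + AD.
The 10×5 boundary matrix has rank 5 and Smith normal form diag(1,1,1,1,1).

From H_k ≅ ker(∂_k) / im(∂_{k+1}) we obtain:

  H_0: rank C_0 − rank ∂_1 = 5 − 4 = 1, and the invariant factors of ∂_1 are all 1, so H_0 ≅ Z.
  H_1: rank ker ∂_1 − rank ∂_2 = (10 − 4) − 5 = 1, and the invariant factors of ∂_2 are all 1, so H_1 ≅ Z.
  H_2: rank ker ∂_2 − rank ∂_3 = (5 − 5) − 0 = 0, and there is no ∂_3, so H_2 ≅ 0.

As a check, the Euler characteristic is 5 − 10 + 5 = 0, which agrees with 1 − 1 + 0 = 0.

H_0 = Z,  H_1 = Z,  H_2 = 0.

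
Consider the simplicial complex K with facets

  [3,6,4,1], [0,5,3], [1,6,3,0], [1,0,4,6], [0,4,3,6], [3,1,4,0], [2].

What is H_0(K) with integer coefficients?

K has 7 vertices, 12 edges, 11 triangles, 5 3-simplices.
rank ∂_0 = 0, rank ∂_1 = 5 ⇒ b_0 = 7 − 0 − 5 = 2; all invariant factors of ∂_1 are 1 so no torsion. So H_0 = Z^2.

H_0 ≅ Z^2.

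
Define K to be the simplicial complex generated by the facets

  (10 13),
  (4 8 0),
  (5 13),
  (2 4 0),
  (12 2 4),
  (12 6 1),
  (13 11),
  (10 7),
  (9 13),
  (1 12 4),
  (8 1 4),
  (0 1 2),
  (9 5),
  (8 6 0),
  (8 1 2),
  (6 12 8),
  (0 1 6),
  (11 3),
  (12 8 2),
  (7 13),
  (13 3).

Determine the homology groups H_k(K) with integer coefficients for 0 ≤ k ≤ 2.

K has 14 vertices, 27 edges, 12 triangles.
rank ∂_0 = 0, rank ∂_1 = 12 ⇒ b_0 = 14 − 0 − 12 = 2; all invariant factors of ∂_1 are 1 so no torsion. So H_0 ≅ Z^2.
rank ∂_1 = 12, rank ∂_2 = 12 ⇒ b_1 = 27 − 12 − 12 = 3; ∂_2 has invariant factor(s) [2] giving torsion. So H_1 ≅ Z^3 ⊕ Z_2.
rank ∂_2 = 12, rank ∂_3 = 0 ⇒ b_2 = 12 − 12 − 0 = 0. So H_2 ≅ 0.

H_0 ≅ Z^2,  H_1 ≅ Z^3 ⊕ Z_2,  H_2 = 0.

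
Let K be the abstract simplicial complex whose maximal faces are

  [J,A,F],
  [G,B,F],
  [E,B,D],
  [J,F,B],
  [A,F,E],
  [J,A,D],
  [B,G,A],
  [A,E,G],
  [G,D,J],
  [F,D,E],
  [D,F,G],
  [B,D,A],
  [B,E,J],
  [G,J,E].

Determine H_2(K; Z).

H_2 ≅ Z.

K has 7 vertices, 21 edges, 14 triangles.
rank ∂_2 = 13, rank ∂_3 = 0 ⇒ b_2 = 14 − 13 − 0 = 1. So H_2 ≅ Z.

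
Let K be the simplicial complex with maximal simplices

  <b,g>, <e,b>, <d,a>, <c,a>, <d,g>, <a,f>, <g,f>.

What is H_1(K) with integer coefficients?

We work with the vertex ordering a < b < c < d < e < f < g. The simplices of K, each written with vertices in increasing order, are:

  0-simplices (7): a, b, c, d, e, f, g
  1-simplices (7): ac, ad, af, be, bg, dg, fg

giving chain groups C_0 ≅ Z^7, C_1 ≅ Z^7.

The boundary map ∂_1: C_1 → C_0 maps an edge to its endpoints' difference, ∂[p,q] = q − p.
The resulting 7×7 matrix has rank 6, and its Smith normal form has invariant factors (1,1,1,1,1,1).

Now H_k = ker ∂_k / im ∂_{k+1}, so:

  H_1: rank ker ∂_1 − rank ∂_2 = (7 − 6) − 0 = 1, and there is no ∂_2, so H_1 = Z.

H_1 = Z.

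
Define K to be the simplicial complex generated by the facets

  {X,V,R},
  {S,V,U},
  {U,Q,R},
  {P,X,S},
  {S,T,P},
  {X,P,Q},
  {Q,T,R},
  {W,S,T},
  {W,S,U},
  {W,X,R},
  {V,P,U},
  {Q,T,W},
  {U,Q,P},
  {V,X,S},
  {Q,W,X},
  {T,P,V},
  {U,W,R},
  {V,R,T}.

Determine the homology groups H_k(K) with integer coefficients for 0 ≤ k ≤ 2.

Order the vertices as P < Q < R < S < T < U < V < W < X. Listing each simplex with vertices in this order, K has dimension 2 with simplices:

  0-simplices (9): P, Q, R, S, T, U, V, W, X
  1-simplices (27): PQ, PS, PT, PU, PV, PX, QR, QT, QU, QW, QX, RT, RU, RV, RW, RX, ST, SU, SV, SW, SX, TV, TW, UV, UW, VX, WX
  2-simplices (18): PQU, PQX, PST, PSX, PTV, PUV, QRT, QRU, QTW, QWX, RTV, RUW, RVX, RWX, STW, SUV, SUW, SVX

giving chain groups C_0 ≅ Z^9, C_1 ≅ Z^27, C_2 ≅ Z^18.

The boundary map ∂_1: C_1 → C_0 is given by ∂[p,q] = [q] − [p]. For instance
  ∂QR = R − Q.
This gives a 9×27 integer matrix of rank 8; reducing to Smith normal form yields diagonal entries (1,1,1,1,1,1,1,1).

The boundary map ∂_2: C_2 → C_1 sends each 2-simplex [p,q,r] to [q,r] − [p,r] + [p,q]. For instance
  ∂PSX = SX − PX + PS,
  ∂PUV = UV − PV + PU.
The resulting 27×18 matrix has rank 18, and its Smith normal form has invariant factors (1,1,1,1,1,1,1,1,1,1,1,1,1,1,1,1,1,2).

From H_k ≅ ker(∂_k) / im(∂_{k+1}) we obtain:

  H_0: rank C_0 − rank ∂_1 = 9 − 8 = 1, and the invariant factors of ∂_1 are all 1, so H_0 ≅ Z.
  H_1: rank ker ∂_1 − rank ∂_2 = (27 − 8) − 18 = 1, and ∂_2 has invariant factor 2 > 1, so H_1 ≅ Z × Z/2.
  H_2: rank ker ∂_2 − rank ∂_3 = (18 − 18) − 0 = 0, and there is no ∂_3, so H_2 ≅ 0.

H_0 ≅ Z,  H_1 ≅ Z × Z/2,  H_2 = 0.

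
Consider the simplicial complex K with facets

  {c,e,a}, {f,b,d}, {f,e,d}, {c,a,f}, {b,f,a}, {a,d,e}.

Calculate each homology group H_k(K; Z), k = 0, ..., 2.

Take the total order a < b < c < d < e < f on the vertex set. Then K (dimension 2) consists of the simplices:

  0-simplices (6): a, b, c, d, e, f
  1-simplices (12): ab, ac, ad, ae, af, bd, bf, ce, cf, de, df, ef
  2-simplices (6): abf, ace, acf, ade, bdf, def

Hence C_0 ≅ Z^6, C_1 ≅ Z^12, C_2 ≅ Z^6.

The boundary map ∂_1: C_1 → C_0 sends each edge [p,q] (with p < q) to q − p. For instance
  ∂ac = c − a.
This gives a 6×12 integer matrix of rank 5; reducing to Smith normal form yields diagonal entries (1,1,1,1,1).

The boundary map ∂_2: C_2 → C_1 acts by ∂[p,q,r] = [q,r] − [p,r] + [p,q]. For instance
  ∂bdf = df − bf + bd,
  ∂ace = ce − ae + ac.
As a 12×6 matrix over Z this has rank 6, with invariant factors (1,1,1,1,1,1).

Now H_k = ker ∂_k / im ∂_{k+1}, so:

  H_0: rank C_0 − rank ∂_1 = 6 − 5 = 1, and the invariant factors of ∂_1 are all 1, so H_0 = Z.
  H_1: rank ker ∂_1 − rank ∂_2 = (12 − 5) − 6 = 1, and the invariant factors of ∂_2 are all 1, so H_1 = Z.
  H_2: rank ker ∂_2 − rank ∂_3 = (6 − 6) − 0 = 0, and there is no ∂_3, so H_2 = 0.

As a check, the Euler characteristic is 6 − 12 + 6 = 0, which agrees with 1 − 1 + 0 = 0.
(K is a triangulation of the cylinder S^1 x I.)

H_0 ≅ Z,  H_1 ≅ Z,  H_2 = 0.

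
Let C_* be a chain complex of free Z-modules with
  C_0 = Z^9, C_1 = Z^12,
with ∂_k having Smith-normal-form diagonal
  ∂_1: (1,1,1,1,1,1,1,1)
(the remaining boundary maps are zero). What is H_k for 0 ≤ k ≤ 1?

H_0: b_0 = 9 − 0 − 8 = 1; torsion from ∂_1 factors > 1: none. So H_0 = Z.
H_1: b_1 = 12 − 8 − 0 = 4; torsion from ∂_2 factors > 1: none. So H_1 = Z^4.

H_0 = Z,  H_1 = Z^4.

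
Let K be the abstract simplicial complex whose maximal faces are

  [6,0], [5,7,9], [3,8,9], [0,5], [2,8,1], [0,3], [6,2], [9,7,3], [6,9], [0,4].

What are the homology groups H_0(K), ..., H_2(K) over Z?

H_0 = Z,  H_1 = Z^3,  H_2 = 0.

Order the vertices as 0 < 1 < 2 < 3 < 4 < 5 < 6 < 7 < 8 < 9. Listing each simplex with vertices in this order, K has dimension 2 with simplices:

  0-simplices (10): [0], [1], [2], [3], [4], [5], [6], [7], [8], [9]
  1-simplices (16): [0,3], [0,4], [0,5], [0,6], [1,2], [1,8], [2,6], [2,8], [3,7], [3,8], [3,9], [5,7], [5,9], [6,9], [7,9], [8,9]
  2-simplices (4): [1,2,8], [3,7,9], [3,8,9], [5,7,9]

Hence C_0 ≅ Z^10, C_1 ≅ Z^16, C_2 ≅ Z^4.

Boundary ∂_1: C_1 → C_0 maps an edge to its endpoints' difference, ∂[p,q] = q − p. For instance
  ∂[2,8] = [8] − [2].
The resulting 10×16 matrix has rank 9, and its Smith normal form has invariant factors (1,1,1,1,1,1,1,1,1).

The boundary map ∂_2: C_2 → C_1 maps a triangle to the signed sum of its edges. For instance
  ∂[3,8,9] = [8,9] − [3,9] + [3,8],
  ∂[5,7,9] = [7,9] − [5,9] + [5,7].
The resulting 16×4 matrix has rank 4, and its Smith normal form has invariant factors (1,1,1,1).

Reading off H_k = ker ∂_k / im ∂_{k+1}:

  H_0: rank C_0 − rank ∂_1 = 10 − 9 = 1, and the invariant factors of ∂_1 are all 1, so H_0 = Z.
  H_1: rank ker ∂_1 − rank ∂_2 = (16 − 9) − 4 = 3, and the invariant factors of ∂_2 are all 1, so H_1 = Z^3.
  H_2: rank ker ∂_2 − rank ∂_3 = (4 − 4) − 0 = 0, and there is no ∂_3, so H_2 = 0.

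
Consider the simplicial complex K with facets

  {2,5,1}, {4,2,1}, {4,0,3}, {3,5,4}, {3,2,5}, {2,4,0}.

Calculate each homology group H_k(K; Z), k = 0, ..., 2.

H_0 ≅ Z,  H_1 ≅ Z,  H_2 = 0.

Take the total order 0 < 1 < 2 < 3 < 4 < 5 on the vertex set. Then K (dimension 2) consists of the simplices:

  0-simplices (6): [0], [1], [2], [3], [4], [5]
  1-simplices (12): [0,2], [0,3], [0,4], [1,2], [1,4], [1,5], [2,3], [2,4], [2,5], [3,4], [3,5], [4,5]
  2-simplices (6): [0,2,4], [0,3,4], [1,2,4], [1,2,5], [2,3,5], [3,4,5]

so the chain groups are C_0 ≅ Z^6, C_1 ≅ Z^12, C_2 ≅ Z^6.

∂_1: C_1 → C_0 maps an edge to its endpoints' difference, ∂[p,q] = q − p. For instance
  ∂[0,2] = [2] − [0].
The resulting 6×12 matrix has rank 5, and its Smith normal form has invariant factors (1,1,1,1,1).

Boundary ∂_2: C_2 → C_1 acts by ∂[p,q,r] = [q,r] − [p,r] + [p,q]. For instance
  ∂[1,2,4] = [2,4] − [1,4] + [1,2],
  ∂[0,2,4] = [2,4] − [0,4] + [0,2].
As a 12×6 matrix over Z this has rank 6, with invariant factors (1,1,1,1,1,1).

From H_k ≅ ker(∂_k) / im(∂_{k+1}) we obtain:

  H_0: rank C_0 − rank ∂_1 = 6 − 5 = 1, and the invariant factors of ∂_1 are all 1, so H_0 = Z.
  H_1: rank ker ∂_1 − rank ∂_2 = (12 − 5) − 6 = 1, and the invariant factors of ∂_2 are all 1, so H_1 = Z.
  H_2: rank ker ∂_2 − rank ∂_3 = (6 − 6) − 0 = 0, and there is no ∂_3, so H_2 = 0.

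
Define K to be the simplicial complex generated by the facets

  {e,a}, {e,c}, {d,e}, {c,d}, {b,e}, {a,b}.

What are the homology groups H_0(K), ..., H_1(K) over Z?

Take the total order a < b < c < d < e on the vertex set. Then K (dimension 1) consists of the simplices:

  0-simplices (5): a, b, c, d, e
  1-simplices (6): ab, ae, be, cd, ce, de

Hence C_0 ≅ Z^5, C_1 ≅ Z^6.

Boundary ∂_1: C_1 → C_0 sends each edge [p,q] (with p < q) to q − p.
The 5×6 boundary matrix has rank 4 and Smith normal form diag(1,1,1,1).

Now H_k = ker ∂_k / im ∂_{k+1}, so:

  H_0: rank C_0 − rank ∂_1 = 5 − 4 = 1, and the invariant factors of ∂_1 are all 1, so H_0 ≅ Z.
  H_1: rank ker ∂_1 − rank ∂_2 = (6 − 4) − 0 = 2, and there is no ∂_2, so H_1 ≅ Z^2.

H_0 = Z,  H_1 = Z^2.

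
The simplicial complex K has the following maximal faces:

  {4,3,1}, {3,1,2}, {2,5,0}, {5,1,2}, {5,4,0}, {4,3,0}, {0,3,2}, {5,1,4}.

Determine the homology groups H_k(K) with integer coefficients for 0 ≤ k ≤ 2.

Take the total order 0 < 1 < 2 < 3 < 4 < 5 on the vertex set. Then K (dimension 2) consists of the simplices:

  0-simplices (6): [0], [1], [2], [3], [4], [5]
  1-simplices (12): [0,2], [0,3], [0,4], [0,5], [1,2], [1,3], [1,4], [1,5], [2,3], [2,5], [3,4], [4,5]
  2-simplices (8): [0,2,3], [0,2,5], [0,3,4], [0,4,5], [1,2,3], [1,2,5], [1,3,4], [1,4,5]

giving chain groups C_0 ≅ Z^6, C_1 ≅ Z^12, C_2 ≅ Z^8.

The boundary map ∂_1: C_1 → C_0 maps an edge to its endpoints' difference, ∂[p,q] = q − p.
The 6×12 boundary matrix has rank 5 and Smith normal form diag(1,1,1,1,1).

The boundary map ∂_2: C_2 → C_1 sends each 2-simplex [p,q,r] to [q,r] − [p,r] + [p,q]. For instance
  ∂[1,2,5] = [2,5] − [1,5] + [1,2],
  ∂[1,3,4] = [3,4] − [1,4] + [1,3].
The resulting 12×8 matrix has rank 7, and its Smith normal form has invariant factors (1,1,1,1,1,1,1).

Reading off H_k = ker ∂_k / im ∂_{k+1}:

  H_0: rank C_0 − rank ∂_1 = 6 − 5 = 1, and the invariant factors of ∂_1 are all 1, so H_0 = Z.
  H_1: rank ker ∂_1 − rank ∂_2 = (12 − 5) − 7 = 0, and the invariant factors of ∂_2 are all 1, so H_1 = 0.
  H_2: rank ker ∂_2 − rank ∂_3 = (8 − 7) − 0 = 1, and there is no ∂_3, so H_2 = Z.

(K is a triangulation of the 2-sphere S^2.)

H_0 ≅ Z,  H_1 = 0,  H_2 ≅ Z.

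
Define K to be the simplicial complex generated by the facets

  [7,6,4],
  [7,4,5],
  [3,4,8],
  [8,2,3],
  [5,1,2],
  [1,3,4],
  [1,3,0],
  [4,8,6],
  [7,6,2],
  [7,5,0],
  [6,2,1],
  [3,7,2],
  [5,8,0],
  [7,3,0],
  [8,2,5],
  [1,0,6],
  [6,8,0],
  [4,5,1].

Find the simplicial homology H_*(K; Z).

K has 9 vertices, 27 edges, 18 triangles.
rank ∂_0 = 0, rank ∂_1 = 8 ⇒ b_0 = 9 − 0 − 8 = 1; all invariant factors of ∂_1 are 1 so no torsion. So H_0 = Z.
rank ∂_1 = 8, rank ∂_2 = 17 ⇒ b_1 = 27 − 8 − 17 = 2; all invariant factors of ∂_2 are 1 so no torsion. So H_1 = Z^2.
rank ∂_2 = 17, rank ∂_3 = 0 ⇒ b_2 = 18 − 17 − 0 = 1. So H_2 = Z.

H_0 ≅ Z,  H_1 ≅ Z^2,  H_2 ≅ Z.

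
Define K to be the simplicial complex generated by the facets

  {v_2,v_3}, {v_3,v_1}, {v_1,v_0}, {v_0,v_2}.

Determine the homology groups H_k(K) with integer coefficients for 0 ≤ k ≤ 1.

H_0 ≅ Z,  H_1 ≅ Z.

Fix the vertex order v_0 < v_1 < v_2 < v_3 and write every simplex with vertices in increasing order. Then dim K = 1 and the simplices of K are:

  0-simplices (4): [v_0], [v_1], [v_2], [v_3]
  1-simplices (4): [v_0,v_1], [v_0,v_2], [v_1,v_3], [v_2,v_3]

giving chain groups C_0 ≅ Z^4, C_1 ≅ Z^4.

∂_1: C_1 → C_0 is given by ∂[p,q] = [q] − [p].
As a 4×4 matrix over Z this has rank 3, with invariant factors (1,1,1).

Computing H_k = (kernel of ∂_k) / (image of ∂_{k+1}):

  H_0: rank C_0 − rank ∂_1 = 4 − 3 = 1, and the invariant factors of ∂_1 are all 1, so H_0 ≅ Z.
  H_1: rank ker ∂_1 − rank ∂_2 = (4 − 3) − 0 = 1, and there is no ∂_2, so H_1 ≅ Z.

As a check, the Euler characteristic is 4 − 4 = 0, which agrees with 1 − 1 = 0.
(K is a triangulation of the circle S^1.)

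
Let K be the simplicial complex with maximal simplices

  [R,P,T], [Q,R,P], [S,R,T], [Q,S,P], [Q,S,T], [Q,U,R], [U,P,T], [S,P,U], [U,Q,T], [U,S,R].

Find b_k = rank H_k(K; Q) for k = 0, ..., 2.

Order the vertices as P < Q < R < S < T < U. Listing each simplex with vertices in this order, K has dimension 2 with simplices:

  0-simplices (6): P, Q, R, S, T, U
  1-simplices (15): PQ, PR, PS, PT, PU, QR, QS, QT, QU, RS, RT, RU, ST, SU, TU
  2-simplices (10): PQR, PQS, PRT, PSU, PTU, QRU, QST, QTU, RST, RSU

giving chain groups C_0 ≅ Z^6, C_1 ≅ Z^15, C_2 ≅ Z^10.

∂_1: C_1 → C_0 is given by ∂[p,q] = [q] − [p].
The 6×15 boundary matrix has rank 5 and Smith normal form diag(1,1,1,1,1).

Boundary ∂_2: C_2 → C_1 sends each 2-simplex [p,q,r] to [q,r] − [p,r] + [p,q]. For instance
  ∂PQS = QS − PS + PQ,
  ∂QRU = RU − QU + QR.
As a 15×10 matrix over Z this has rank 10, with invariant factors (1,1,1,1,1,1,1,1,1,2).

From H_k ≅ ker(∂_k) / im(∂_{k+1}) we obtain:

  H_0: rank C_0 − rank ∂_1 = 6 − 5 = 1, and the invariant factors of ∂_1 are all 1, so H_0 ≅ Z.
  H_1: rank ker ∂_1 − rank ∂_2 = (15 − 5) − 10 = 0, and ∂_2 has invariant factor 2 > 1, so H_1 ≅ Z/2.
  H_2: rank ker ∂_2 − rank ∂_3 = (10 − 10) − 0 = 0, and there is no ∂_3, so H_2 ≅ 0.

Hence the Betti numbers are b_0 = 1, b_1 = 0, b_2 = 0.

b_0 = 1, b_1 = 0, b_2 = 0.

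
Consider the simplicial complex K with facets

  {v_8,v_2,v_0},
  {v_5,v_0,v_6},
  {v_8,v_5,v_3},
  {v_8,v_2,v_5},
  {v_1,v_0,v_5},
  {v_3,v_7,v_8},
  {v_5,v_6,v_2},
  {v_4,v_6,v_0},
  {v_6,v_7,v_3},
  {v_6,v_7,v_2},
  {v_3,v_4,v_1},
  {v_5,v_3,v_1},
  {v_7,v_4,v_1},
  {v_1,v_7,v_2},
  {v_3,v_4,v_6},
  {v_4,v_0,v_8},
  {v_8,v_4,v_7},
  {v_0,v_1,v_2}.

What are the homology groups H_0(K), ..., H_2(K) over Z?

H_0 = Z,  H_1 = Z ⊕ Z/2,  H_2 = 0.

Fix the vertex order v_0 < v_1 < v_2 < v_3 < v_4 < v_5 < v_6 < v_7 < v_8 and write every simplex with vertices in increasing order. Then dim K = 2 and the simplices of K are:

  0-simplices (9): [v_0], [v_1], [v_2], [v_3], [v_4], [v_5], [v_6], [v_7], [v_8]
  1-simplices (27): (27 of them)
  2-simplices (18): (18 of them)

giving chain groups C_0 ≅ Z^9, C_1 ≅ Z^27, C_2 ≅ Z^18.

The boundary map ∂_1: C_1 → C_0 sends each edge [p,q] (with p < q) to q − p. For instance
  ∂[v_2,v_7] = [v_7] − [v_2].
This gives a 9×27 integer matrix of rank 8; reducing to Smith normal form yields diagonal entries (1,1,1,1,1,1,1,1).

∂_2: C_2 → C_1 acts by ∂[p,q,r] = [q,r] − [p,r] + [p,q]. For instance
  ∂[v_2,v_5,v_6] = [v_5,v_6] − [v_2,v_6] + [v_2,v_5],
  ∂[v_2,v_6,v_7] = [v_6,v_7] − [v_2,v_7] + [v_2,v_6].
The resulting 27×18 matrix has rank 18, and its Smith normal form has invariant factors (1,1,1,1,1,1,1,1,1,1,1,1,1,1,1,1,1,2).

Reading off H_k = ker ∂_k / im ∂_{k+1}:

  H_0: rank C_0 − rank ∂_1 = 9 − 8 = 1, and the invariant factors of ∂_1 are all 1, so H_0 ≅ Z.
  H_1: rank ker ∂_1 − rank ∂_2 = (27 − 8) − 18 = 1, and ∂_2 has invariant factor 2 > 1, so H_1 ≅ Z ⊕ Z/2.
  H_2: rank ker ∂_2 − rank ∂_3 = (18 − 18) − 0 = 0, and there is no ∂_3, so H_2 ≅ 0.

As a check, the Euler characteristic is 9 − 27 + 18 = 0, which agrees with 1 − 1 + 0 = 0.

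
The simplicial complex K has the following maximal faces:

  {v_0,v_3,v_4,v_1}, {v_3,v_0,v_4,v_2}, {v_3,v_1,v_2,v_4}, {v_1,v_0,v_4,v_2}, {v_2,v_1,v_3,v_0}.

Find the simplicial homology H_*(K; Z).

H_0 = Z,  H_1 = 0,  H_2 = 0,  H_3 = Z.

Take the total order v_0 < v_1 < v_2 < v_3 < v_4 on the vertex set. Then K (dimension 3) consists of the simplices:

  0-simplices (5): [v_0], [v_1], [v_2], [v_3], [v_4]
  1-simplices (10): [v_0,v_1], [v_0,v_2], [v_0,v_3], [v_0,v_4], [v_1,v_2], [v_1,v_3], [v_1,v_4], [v_2,v_3], [v_2,v_4], [v_3,v_4]
  2-simplices (10): [v_0,v_1,v_2], [v_0,v_1,v_3], [v_0,v_1,v_4], [v_0,v_2,v_3], [v_0,v_2,v_4], [v_0,v_3,v_4], [v_1,v_2,v_3], [v_1,v_2,v_4], [v_1,v_3,v_4], [v_2,v_3,v_4]
  3-simplices (5): [v_0,v_1,v_2,v_3], [v_0,v_1,v_2,v_4], [v_0,v_1,v_3,v_4], [v_0,v_2,v_3,v_4], [v_1,v_2,v_3,v_4]

giving chain groups C_0 ≅ Z^5, C_1 ≅ Z^10, C_2 ≅ Z^10, C_3 ≅ Z^5.

∂_1: C_1 → C_0 maps an edge to its endpoints' difference, ∂[p,q] = q − p. For instance
  ∂[v_1,v_2] = [v_2] − [v_1].
As a 5×10 matrix over Z this has rank 4, with invariant factors (1,1,1,1).

The boundary map ∂_2: C_2 → C_1 acts by ∂[p,q,r] = [q,r] − [p,r] + [p,q]. For instance
  ∂[v_2,v_3,v_4] = [v_3,v_4] − [v_2,v_4] + [v_2,v_3],
  ∂[v_1,v_2,v_3] = [v_2,v_3] − [v_1,v_3] + [v_1,v_2].
As a 10×10 matrix over Z this has rank 6, with invariant factors (1,1,1,1,1,1).

Boundary ∂_3: C_3 → C_2 sends each 3-simplex σ to the alternating sum Σ_i (−1)^i (σ with its i-th vertex removed). For instance
  ∂[v_0,v_1,v_2,v_4] = [v_1,v_2,v_4] − [v_0,v_2,v_4] + [v_0,v_1,v_4] − [v_0,v_1,v_2],
  ∂[v_0,v_1,v_2,v_3] = [v_1,v_2,v_3] − [v_0,v_2,v_3] + [v_0,v_1,v_3] − [v_0,v_1,v_2].
This gives a 10×5 integer matrix of rank 4; reducing to Smith normal form yields diagonal entries (1,1,1,1).

Now H_k = ker ∂_k / im ∂_{k+1}, so:

  H_0: rank C_0 − rank ∂_1 = 5 − 4 = 1, and the invariant factors of ∂_1 are all 1, so H_0 ≅ Z.
  H_1: rank ker ∂_1 − rank ∂_2 = (10 − 4) − 6 = 0, and the invariant factors of ∂_2 are all 1, so H_1 ≅ 0.
  H_2: rank ker ∂_2 − rank ∂_3 = (10 − 6) − 4 = 0, and the invariant factors of ∂_3 are all 1, so H_2 ≅ 0.
  H_3: rank ker ∂_3 − rank ∂_4 = (5 − 4) − 0 = 1, and there is no ∂_4, so H_3 ≅ Z.

As a check, the Euler characteristic is 5 − 10 + 10 − 5 = 0, which agrees with 1 − 0 + 0 − 1 = 0.
(K is a triangulation of the 3-sphere S^3.)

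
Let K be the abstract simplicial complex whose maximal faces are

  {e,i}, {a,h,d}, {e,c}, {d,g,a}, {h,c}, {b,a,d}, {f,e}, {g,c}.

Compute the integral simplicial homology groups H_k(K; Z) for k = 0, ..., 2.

H_0 = Z,  H_1 = Z,  H_2 = 0.

Order the vertices as a < b < c < d < e < f < g < h < i. Listing each simplex with vertices in this order, K has dimension 2 with simplices:

  0-simplices (9): a, b, c, d, e, f, g, h, i
  1-simplices (12): ab, ad, ag, ah, bd, ce, cg, ch, dg, dh, ef, ei
  2-simplices (3): abd, adg, adh

so the chain groups are C_0 ≅ Z^9, C_1 ≅ Z^12, C_2 ≅ Z^3.

Boundary ∂_1: C_1 → C_0 sends each edge [p,q] (with p < q) to q − p.
The resulting 9×12 matrix has rank 8, and its Smith normal form has invariant factors (1,1,1,1,1,1,1,1).

∂_2: C_2 → C_1 maps a triangle to the signed sum of its edges. For instance
  ∂abd = bd − ad + ab,
  ∂adh = dh − ah + ad.
The 12×3 boundary matrix has rank 3 and Smith normal form diag(1,1,1).

Now H_k = ker ∂_k / im ∂_{k+1}, so:

  H_0: rank C_0 − rank ∂_1 = 9 − 8 = 1, and the invariant factors of ∂_1 are all 1, so H_0 = Z.
  H_1: rank ker ∂_1 − rank ∂_2 = (12 − 8) − 3 = 1, and the invariant factors of ∂_2 are all 1, so H_1 = Z.
  H_2: rank ker ∂_2 − rank ∂_3 = (3 − 3) − 0 = 0, and there is no ∂_3, so H_2 = 0.

As a check, the Euler characteristic is 9 − 12 + 3 = 0, which agrees with 1 − 1 + 0 = 0.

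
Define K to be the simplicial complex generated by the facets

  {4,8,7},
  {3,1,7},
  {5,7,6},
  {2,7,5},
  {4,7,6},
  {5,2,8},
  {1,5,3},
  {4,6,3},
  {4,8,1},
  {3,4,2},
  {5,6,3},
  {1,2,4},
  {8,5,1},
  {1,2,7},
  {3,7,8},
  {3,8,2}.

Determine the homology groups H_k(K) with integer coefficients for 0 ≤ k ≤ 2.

Order the vertices as 1 < 2 < 3 < 4 < 5 < 6 < 7 < 8. Listing each simplex with vertices in this order, K has dimension 2 with simplices:

  0-simplices (8): [1], [2], [3], [4], [5], [6], [7], [8]
  1-simplices (24): (24 of them)
  2-simplices (16): [1,2,4], [1,2,7], [1,3,5], [1,3,7], [1,4,8], [1,5,8], [2,3,4], [2,3,8], [2,5,7], [2,5,8], [3,4,6], [3,5,6], [3,7,8], [4,6,7], [4,7,8], [5,6,7]

giving chain groups C_0 ≅ Z^8, C_1 ≅ Z^24, C_2 ≅ Z^16.

∂_1: C_1 → C_0 maps an edge to its endpoints' difference, ∂[p,q] = q − p. For instance
  ∂[1,3] = [3] − [1].
This gives a 8×24 integer matrix of rank 7; reducing to Smith normal form yields diagonal entries (1,1,1,1,1,1,1).

∂_2: C_2 → C_1 acts by ∂[p,q,r] = [q,r] − [p,r] + [p,q]. For instance
  ∂[2,3,4] = [3,4] − [2,4] + [2,3],
  ∂[3,4,6] = [4,6] − [3,6] + [3,4].
The resulting 24×16 matrix has rank 15, and its Smith normal form has invariant factors (1,1,1,1,1,1,1,1,1,1,1,1,1,1,1).

Reading off H_k = ker ∂_k / im ∂_{k+1}:

  H_0: rank C_0 − rank ∂_1 = 8 − 7 = 1, and the invariant factors of ∂_1 are all 1, so H_0 = Z.
  H_1: rank ker ∂_1 − rank ∂_2 = (24 − 7) − 15 = 2, and the invariant factors of ∂_2 are all 1, so H_1 = Z^2.
  H_2: rank ker ∂_2 − rank ∂_3 = (16 − 15) − 0 = 1, and there is no ∂_3, so H_2 = Z.

As a check, the Euler characteristic is 8 − 24 + 16 = 0, which agrees with 1 − 2 + 1 = 0.
(K is a triangulation of the torus T^2.)

H_0 ≅ Z,  H_1 ≅ Z^2,  H_2 ≅ Z.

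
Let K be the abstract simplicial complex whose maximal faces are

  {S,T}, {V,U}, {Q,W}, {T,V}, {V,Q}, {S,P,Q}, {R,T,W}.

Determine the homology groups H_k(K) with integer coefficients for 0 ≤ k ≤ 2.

H_0 ≅ Z,  H_1 ≅ Z^2,  H_2 = 0.

Order the vertices as P < Q < R < S < T < U < V < W. Listing each simplex with vertices in this order, K has dimension 2 with simplices:

  0-simplices (8): P, Q, R, S, T, U, V, W
  1-simplices (11): PQ, PS, QS, QV, QW, RT, RW, ST, TV, TW, UV
  2-simplices (2): PQS, RTW

Hence C_0 ≅ Z^8, C_1 ≅ Z^11, C_2 ≅ Z^2.

The boundary map ∂_1: C_1 → C_0 maps an edge to its endpoints' difference, ∂[p,q] = q − p. For instance
  ∂QS = S − Q.
This gives a 8×11 integer matrix of rank 7; reducing to Smith normal form yields diagonal entries (1,1,1,1,1,1,1).

Boundary ∂_2: C_2 → C_1 sends each 2-simplex [p,q,r] to [q,r] − [p,r] + [p,q]. For instance
  ∂RTW = TW − RW + RT,
  ∂PQS = QS − PS + PQ.
As a 11×2 matrix over Z this has rank 2, with invariant factors (1,1).

Computing H_k = (kernel of ∂_k) / (image of ∂_{k+1}):

  H_0: rank C_0 − rank ∂_1 = 8 − 7 = 1, and the invariant factors of ∂_1 are all 1, so H_0 ≅ Z.
  H_1: rank ker ∂_1 − rank ∂_2 = (11 − 7) − 2 = 2, and the invariant factors of ∂_2 are all 1, so H_1 ≅ Z^2.
  H_2: rank ker ∂_2 − rank ∂_3 = (2 − 2) − 0 = 0, and there is no ∂_3, so H_2 ≅ 0.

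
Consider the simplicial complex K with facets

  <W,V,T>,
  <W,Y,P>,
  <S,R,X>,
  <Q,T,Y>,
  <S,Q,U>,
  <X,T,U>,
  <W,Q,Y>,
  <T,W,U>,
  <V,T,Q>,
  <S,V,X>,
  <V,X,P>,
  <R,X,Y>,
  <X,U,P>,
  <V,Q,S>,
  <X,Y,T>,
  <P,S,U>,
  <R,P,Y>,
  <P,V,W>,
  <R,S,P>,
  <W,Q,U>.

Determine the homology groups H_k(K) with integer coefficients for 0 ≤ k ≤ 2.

H_0 = Z,  H_1 = Z × Z/2,  H_2 = 0.

Order the vertices as P < Q < R < S < T < U < V < W < X < Y. Listing each simplex with vertices in this order, K has dimension 2 with simplices:

  0-simplices (10): P, Q, R, S, T, U, V, W, X, Y
  1-simplices (30): PR, PS, PU, PV, PW, PX, PY, QS, QT, QU, QV, QW, QY, RS, RX, RY, SU, SV, SX, TU, TV, TW, TX, TY, UW, UX, VW, VX, WY, XY
  2-simplices (20): PRS, PRY, PSU, PUX, PVW, PVX, PWY, QSU, QSV, QTV, QTY, QUW, QWY, RSX, RXY, SVX, TUW, TUX, TVW, TXY

giving chain groups C_0 ≅ Z^10, C_1 ≅ Z^30, C_2 ≅ Z^20.

The boundary map ∂_1: C_1 → C_0 maps an edge to its endpoints' difference, ∂[p,q] = q − p.
This gives a 10×30 integer matrix of rank 9; reducing to Smith normal form yields diagonal entries (1,1,1,1,1,1,1,1,1).

∂_2: C_2 → C_1 maps a triangle to the signed sum of its edges. For instance
  ∂QSU = SU − QU + QS,
  ∂PVW = VW − PW + PV.
This gives a 30×20 integer matrix of rank 20; reducing to Smith normal form yields diagonal entries (1,1,1,1,1,1,1,1,1,1,1,1,1,1,1,1,1,1,1,2).

Reading off H_k = ker ∂_k / im ∂_{k+1}:

  H_0: rank C_0 − rank ∂_1 = 10 − 9 = 1, and the invariant factors of ∂_1 are all 1, so H_0 = Z.
  H_1: rank ker ∂_1 − rank ∂_2 = (30 − 9) − 20 = 1, and ∂_2 has invariant factor 2 > 1, so H_1 = Z × Z/2.
  H_2: rank ker ∂_2 − rank ∂_3 = (20 − 20) − 0 = 0, and there is no ∂_3, so H_2 = 0.

As a check, the Euler characteristic is 10 − 30 + 20 = 0, which agrees with 1 − 1 + 0 = 0.
(K is a triangulation of the Klein bottle.)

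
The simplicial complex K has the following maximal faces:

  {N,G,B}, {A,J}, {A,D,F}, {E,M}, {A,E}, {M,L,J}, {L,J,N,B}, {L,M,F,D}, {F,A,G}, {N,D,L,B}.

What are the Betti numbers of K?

We work with the vertex ordering A < B < D < E < F < G < J < L < M < N. The simplices of K, each written with vertices in increasing order, are:

  0-simplices (10): A, B, D, E, F, G, J, L, M, N
  1-simplices (24): AD, AE, AF, AG, AJ, BD, BG, BJ, BL, BN, DF, DL, DM, DN, EM, FG, FL, FM, GN, JL, JM, JN, LM, LN
  2-simplices (15): ADF, AFG, BDL, BDN, BGN, BJL, BJN, BLN, DFL, DFM, DLM, DLN, FLM, JLM, JLN
  3-simplices (3): BDLN, BJLN, DFLM

giving chain groups C_0 ≅ Z^10, C_1 ≅ Z^24, C_2 ≅ Z^15, C_3 ≅ Z^3.

The boundary map ∂_1: C_1 → C_0 is given by ∂[p,q] = [q] − [p].
This gives a 10×24 integer matrix of rank 9; reducing to Smith normal form yields diagonal entries (1,1,1,1,1,1,1,1,1).

Boundary ∂_2: C_2 → C_1 maps a triangle to the signed sum of its edges. For instance
  ∂DLM = LM − DM + DL,
  ∂BJN = JN − BN + BJ.
This gives a 24×15 integer matrix of rank 12; reducing to Smith normal form yields diagonal entries (1,1,1,1,1,1,1,1,1,1,1,1).

The boundary map ∂_3: C_3 → C_2 sends each 3-simplex σ to the alternating sum Σ_i (−1)^i (σ with its i-th vertex removed). For instance
  ∂BDLN = DLN − BLN + BDN − BDL,
  ∂DFLM = FLM − DLM + DFM − DFL.
As a 15×3 matrix over Z this has rank 3, with invariant factors (1,1,1).

From H_k ≅ ker(∂_k) / im(∂_{k+1}) we obtain:

  H_0: rank C_0 − rank ∂_1 = 10 − 9 = 1, and the invariant factors of ∂_1 are all 1, so H_0 ≅ Z.
  H_1: rank ker ∂_1 − rank ∂_2 = (24 − 9) − 12 = 3, and the invariant factors of ∂_2 are all 1, so H_1 ≅ Z^3.
  H_2: rank ker ∂_2 − rank ∂_3 = (15 − 12) − 3 = 0, and the invariant factors of ∂_3 are all 1, so H_2 ≅ 0.
  H_3: rank ker ∂_3 − rank ∂_4 = (3 − 3) − 0 = 0, and there is no ∂_4, so H_3 ≅ 0.

Hence the Betti numbers are b_0 = 1, b_1 = 3, b_2 = 0, b_3 = 0.

b_0 = 1, b_1 = 3, b_2 = 0, b_3 = 0.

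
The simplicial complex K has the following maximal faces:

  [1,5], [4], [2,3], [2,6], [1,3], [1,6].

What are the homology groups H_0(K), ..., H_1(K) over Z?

H_0 ≅ Z^2,  H_1 ≅ Z.

Take the total order 1 < 2 < 3 < 4 < 5 < 6 on the vertex set. Then K (dimension 1) consists of the simplices:

  0-simplices (6): [1], [2], [3], [4], [5], [6]
  1-simplices (5): [1,3], [1,5], [1,6], [2,3], [2,6]

so the chain groups are C_0 ≅ Z^6, C_1 ≅ Z^5.

The boundary map ∂_1: C_1 → C_0 is given by ∂[p,q] = [q] − [p]. For instance
  ∂[1,6] = [6] − [1].
As a 6×5 matrix over Z this has rank 4, with invariant factors (1,1,1,1).

Now H_k = ker ∂_k / im ∂_{k+1}, so:

  H_0: rank C_0 − rank ∂_1 = 6 − 4 = 2, and the invariant factors of ∂_1 are all 1, so H_0 ≅ Z^2.
  H_1: rank ker ∂_1 − rank ∂_2 = (5 − 4) − 0 = 1, and there is no ∂_2, so H_1 ≅ Z.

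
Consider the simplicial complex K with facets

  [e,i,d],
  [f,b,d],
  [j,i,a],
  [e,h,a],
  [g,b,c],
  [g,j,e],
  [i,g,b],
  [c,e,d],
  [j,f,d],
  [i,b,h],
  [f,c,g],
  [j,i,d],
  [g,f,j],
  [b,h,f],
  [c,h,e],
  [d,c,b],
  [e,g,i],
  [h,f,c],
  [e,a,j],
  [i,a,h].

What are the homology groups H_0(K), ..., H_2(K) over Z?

H_0 ≅ Z,  H_1 ≅ Z ⊕ Z/2Z,  H_2 = 0.

K has 10 vertices, 30 edges, 20 triangles.
rank ∂_0 = 0, rank ∂_1 = 9 ⇒ b_0 = 10 − 0 − 9 = 1; all invariant factors of ∂_1 are 1 so no torsion. So H_0 = Z.
rank ∂_1 = 9, rank ∂_2 = 20 ⇒ b_1 = 30 − 9 − 20 = 1; ∂_2 has invariant factor(s) [2] giving torsion. So H_1 = Z ⊕ Z/2Z.
rank ∂_2 = 20, rank ∂_3 = 0 ⇒ b_2 = 20 − 20 − 0 = 0. So H_2 = 0.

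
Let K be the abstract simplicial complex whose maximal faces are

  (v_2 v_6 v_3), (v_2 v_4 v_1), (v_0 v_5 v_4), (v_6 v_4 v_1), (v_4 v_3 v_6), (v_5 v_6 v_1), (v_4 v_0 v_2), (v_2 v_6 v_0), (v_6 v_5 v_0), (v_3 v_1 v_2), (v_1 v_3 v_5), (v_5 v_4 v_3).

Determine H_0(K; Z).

H_0 = Z.

We work with the vertex ordering v_0 < v_1 < v_2 < v_3 < v_4 < v_5 < v_6. The simplices of K, each written with vertices in increasing order, are:

  0-simplices (7): [v_0], [v_1], [v_2], [v_3], [v_4], [v_5], [v_6]
  1-simplices (18): (18 of them)
  2-simplices (12): (12 of them)

giving chain groups C_0 ≅ Z^7, C_1 ≅ Z^18, C_2 ≅ Z^12.

∂_1: C_1 → C_0 is given by ∂[p,q] = [q] − [p]. For instance
  ∂[v_4,v_5] = [v_5] − [v_4].
This gives a 7×18 integer matrix of rank 6; reducing to Smith normal form yields diagonal entries (1,1,1,1,1,1).

Boundary ∂_2: C_2 → C_1 acts by ∂[p,q,r] = [q,r] − [p,r] + [p,q]. For instance
  ∂[v_1,v_2,v_3] = [v_2,v_3] − [v_1,v_3] + [v_1,v_2],
  ∂[v_1,v_5,v_6] = [v_5,v_6] − [v_1,v_6] + [v_1,v_5].
As a 18×12 matrix over Z this has rank 12, with invariant factors (1,1,1,1,1,1,1,1,1,1,1,2).

From H_k ≅ ker(∂_k) / im(∂_{k+1}) we obtain:

  H_0: rank C_0 − rank ∂_1 = 7 − 6 = 1, and the invariant factors of ∂_1 are all 1, so H_0 ≅ Z.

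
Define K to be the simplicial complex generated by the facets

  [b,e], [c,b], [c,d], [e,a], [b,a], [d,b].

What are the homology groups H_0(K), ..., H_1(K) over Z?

Fix the vertex order a < b < c < d < e and write every simplex with vertices in increasing order. Then dim K = 1 and the simplices of K are:

  0-simplices (5): a, b, c, d, e
  1-simplices (6): ab, ae, bc, bd, be, cd

giving chain groups C_0 ≅ Z^5, C_1 ≅ Z^6.

Boundary ∂_1: C_1 → C_0 is given by ∂[p,q] = [q] − [p].
As a 5×6 matrix over Z this has rank 4, with invariant factors (1,1,1,1).

Reading off H_k = ker ∂_k / im ∂_{k+1}:

  H_0: rank C_0 − rank ∂_1 = 5 − 4 = 1, and the invariant factors of ∂_1 are all 1, so H_0 = Z.
  H_1: rank ker ∂_1 − rank ∂_2 = (6 − 4) − 0 = 2, and there is no ∂_2, so H_1 = Z^2.

H_0 = Z,  H_1 = Z^2.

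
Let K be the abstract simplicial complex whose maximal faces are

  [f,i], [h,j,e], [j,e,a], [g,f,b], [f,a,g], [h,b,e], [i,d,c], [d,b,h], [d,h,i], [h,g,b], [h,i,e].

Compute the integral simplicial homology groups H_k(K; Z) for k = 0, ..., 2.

H_0 ≅ Z,  H_1 ≅ Z^2,  H_2 = 0.

K has 10 vertices, 21 edges, 10 triangles.
rank ∂_0 = 0, rank ∂_1 = 9 ⇒ b_0 = 10 − 0 − 9 = 1; all invariant factors of ∂_1 are 1 so no torsion. So H_0 ≅ Z.
rank ∂_1 = 9, rank ∂_2 = 10 ⇒ b_1 = 21 − 9 − 10 = 2; all invariant factors of ∂_2 are 1 so no torsion. So H_1 ≅ Z^2.
rank ∂_2 = 10, rank ∂_3 = 0 ⇒ b_2 = 10 − 10 − 0 = 0. So H_2 ≅ 0.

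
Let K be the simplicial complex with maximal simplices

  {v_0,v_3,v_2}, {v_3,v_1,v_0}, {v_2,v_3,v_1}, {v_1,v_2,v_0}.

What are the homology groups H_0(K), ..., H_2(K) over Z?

H_0 = Z,  H_1 = 0,  H_2 = Z.

Fix the vertex order v_0 < v_1 < v_2 < v_3 and write every simplex with vertices in increasing order. Then dim K = 2 and the simplices of K are:

  0-simplices (4): [v_0], [v_1], [v_2], [v_3]
  1-simplices (6): [v_0,v_1], [v_0,v_2], [v_0,v_3], [v_1,v_2], [v_1,v_3], [v_2,v_3]
  2-simplices (4): [v_0,v_1,v_2], [v_0,v_1,v_3], [v_0,v_2,v_3], [v_1,v_2,v_3]

giving chain groups C_0 ≅ Z^4, C_1 ≅ Z^6, C_2 ≅ Z^4.

∂_1: C_1 → C_0 maps an edge to its endpoints' difference, ∂[p,q] = q − p. For instance
  ∂[v_0,v_2] = [v_2] − [v_0].
The 4×6 boundary matrix has rank 3 and Smith normal form diag(1,1,1).

∂_2: C_2 → C_1 sends each 2-simplex [p,q,r] to [q,r] − [p,r] + [p,q]. For instance
  ∂[v_0,v_1,v_3] = [v_1,v_3] − [v_0,v_3] + [v_0,v_1],
  ∂[v_0,v_2,v_3] = [v_2,v_3] − [v_0,v_3] + [v_0,v_2].
This gives a 6×4 integer matrix of rank 3; reducing to Smith normal form yields diagonal entries (1,1,1).

Reading off H_k = ker ∂_k / im ∂_{k+1}:

  H_0: rank C_0 − rank ∂_1 = 4 − 3 = 1, and the invariant factors of ∂_1 are all 1, so H_0 = Z.
  H_1: rank ker ∂_1 − rank ∂_2 = (6 − 3) − 3 = 0, and the invariant factors of ∂_2 are all 1, so H_1 = 0.
  H_2: rank ker ∂_2 − rank ∂_3 = (4 − 3) − 0 = 1, and there is no ∂_3, so H_2 = Z.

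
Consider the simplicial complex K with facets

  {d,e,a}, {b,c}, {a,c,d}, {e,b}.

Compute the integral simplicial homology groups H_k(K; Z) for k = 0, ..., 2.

We work with the vertex ordering a < b < c < d < e. The simplices of K, each written with vertices in increasing order, are:

  0-simplices (5): a, b, c, d, e
  1-simplices (7): ac, ad, ae, bc, be, cd, de
  2-simplices (2): acd, ade

giving chain groups C_0 ≅ Z^5, C_1 ≅ Z^7, C_2 ≅ Z^2.

∂_1: C_1 → C_0 is given by ∂[p,q] = [q] − [p].
This gives a 5×7 integer matrix of rank 4; reducing to Smith normal form yields diagonal entries (1,1,1,1).

∂_2: C_2 → C_1 acts by ∂[p,q,r] = [q,r] − [p,r] + [p,q]. For instance
  ∂ade = de − ae + ad,
  ∂acd = cd − ad + ac.
The resulting 7×2 matrix has rank 2, and its Smith normal form has invariant factors (1,1).

Reading off H_k = ker ∂_k / im ∂_{k+1}:

  H_0: rank C_0 − rank ∂_1 = 5 − 4 = 1, and the invariant factors of ∂_1 are all 1, so H_0 ≅ Z.
  H_1: rank ker ∂_1 − rank ∂_2 = (7 − 4) − 2 = 1, and the invariant factors of ∂_2 are all 1, so H_1 ≅ Z.
  H_2: rank ker ∂_2 − rank ∂_3 = (2 − 2) − 0 = 0, and there is no ∂_3, so H_2 ≅ 0.

As a check, the Euler characteristic is 5 − 7 + 2 = 0, which agrees with 1 − 1 + 0 = 0.

H_0 ≅ Z,  H_1 ≅ Z,  H_2 = 0.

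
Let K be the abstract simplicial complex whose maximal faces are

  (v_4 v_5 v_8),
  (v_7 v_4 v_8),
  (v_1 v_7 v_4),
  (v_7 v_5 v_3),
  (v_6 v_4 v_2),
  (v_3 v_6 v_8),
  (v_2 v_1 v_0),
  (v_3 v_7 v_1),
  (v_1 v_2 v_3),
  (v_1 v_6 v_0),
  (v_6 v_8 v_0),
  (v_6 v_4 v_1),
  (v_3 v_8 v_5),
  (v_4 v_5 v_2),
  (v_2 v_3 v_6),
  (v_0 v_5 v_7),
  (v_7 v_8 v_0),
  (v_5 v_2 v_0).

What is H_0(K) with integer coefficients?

Fix the vertex order v_0 < v_1 < v_2 < v_3 < v_4 < v_5 < v_6 < v_7 < v_8 and write every simplex with vertices in increasing order. Then dim K = 2 and the simplices of K are:

  0-simplices (9): [v_0], [v_1], [v_2], [v_3], [v_4], [v_5], [v_6], [v_7], [v_8]
  1-simplices (27): (27 of them)
  2-simplices (18): (18 of them)

Hence C_0 ≅ Z^9, C_1 ≅ Z^27, C_2 ≅ Z^18.

Boundary ∂_1: C_1 → C_0 sends each edge [p,q] (with p < q) to q − p.
The 9×27 boundary matrix has rank 8 and Smith normal form diag(1,1,1,1,1,1,1,1).

∂_2: C_2 → C_1 maps a triangle to the signed sum of its edges. For instance
  ∂[v_2,v_4,v_5] = [v_4,v_5] − [v_2,v_5] + [v_2,v_4],
  ∂[v_1,v_4,v_7] = [v_4,v_7] − [v_1,v_7] + [v_1,v_4].
As a 27×18 matrix over Z this has rank 18, with invariant factors (1,1,1,1,1,1,1,1,1,1,1,1,1,1,1,1,1,2).

Computing H_k = (kernel of ∂_k) / (image of ∂_{k+1}):

  H_0: rank C_0 − rank ∂_1 = 9 − 8 = 1, and the invariant factors of ∂_1 are all 1, so H_0 ≅ Z.

(K is a triangulation of the Klein bottle.)

H_0 ≅ Z.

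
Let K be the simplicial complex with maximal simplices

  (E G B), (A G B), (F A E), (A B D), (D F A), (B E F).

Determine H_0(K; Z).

H_0 ≅ Z.

We work with the vertex ordering A < B < D < E < F < G. The simplices of K, each written with vertices in increasing order, are:

  0-simplices (6): A, B, D, E, F, G
  1-simplices (12): AB, AD, AE, AF, AG, BD, BE, BF, BG, DF, EF, EG
  2-simplices (6): ABD, ABG, ADF, AEF, BEF, BEG

giving chain groups C_0 ≅ Z^6, C_1 ≅ Z^12, C_2 ≅ Z^6.

∂_1: C_1 → C_0 is given by ∂[p,q] = [q] − [p]. For instance
  ∂BG = G − B.
The 6×12 boundary matrix has rank 5 and Smith normal form diag(1,1,1,1,1).

∂_2: C_2 → C_1 maps a triangle to the signed sum of its edges. For instance
  ∂ABG = BG − AG + AB,
  ∂AEF = EF − AF + AE.
This gives a 12×6 integer matrix of rank 6; reducing to Smith normal form yields diagonal entries (1,1,1,1,1,1).

Computing H_k = (kernel of ∂_k) / (image of ∂_{k+1}):

  H_0: rank C_0 − rank ∂_1 = 6 − 5 = 1, and the invariant factors of ∂_1 are all 1, so H_0 ≅ Z.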